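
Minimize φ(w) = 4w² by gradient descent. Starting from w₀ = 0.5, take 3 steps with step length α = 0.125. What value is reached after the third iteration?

0

φ′(w) = 8w
w₁ = 0.5 − 0.125·4 = 0
w₂ = 0 − 0.125·0 = 0
w₃ = 0 − 0.125·0 = 0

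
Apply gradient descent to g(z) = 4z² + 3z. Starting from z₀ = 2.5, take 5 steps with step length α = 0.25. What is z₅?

g′(z) = 8z + 3
Step 1: g′(2.5) = 23; z₁ = 2.5 − 0.25·23 = -3.25
Step 2: g′(-3.25) = -23; z₂ = -3.25 − 0.25·(-23) = 2.5
Step 3: g′(2.5) = 23; z₃ = 2.5 − 0.25·23 = -3.25
Step 4: g′(-3.25) = -23; z₄ = -3.25 − 0.25·(-23) = 2.5
Step 5: g′(2.5) = 23; z₅ = 2.5 − 0.25·23 = -3.25

-3.25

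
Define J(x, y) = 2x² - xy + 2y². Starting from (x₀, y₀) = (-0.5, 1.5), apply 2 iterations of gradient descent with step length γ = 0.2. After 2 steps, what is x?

0.08

∇J = (4x - y, -x + 4y)
(x₁, y₁) = (-0.5, 1.5) − 0.2·(-3.5, 6.5) = (0.2, 0.2)
(x₂, y₂) = (0.2, 0.2) − 0.2·(0.6, 0.6) = (0.08, 0.08)
x = 0.08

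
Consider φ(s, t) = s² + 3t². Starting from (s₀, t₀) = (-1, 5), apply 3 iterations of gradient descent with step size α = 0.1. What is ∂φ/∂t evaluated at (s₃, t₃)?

∇φ = (2s, 6t)
(s₁, t₁) = (-1, 5) − 0.1·(-2, 30) = (-0.8, 2)
(s₂, t₂) = (-0.8, 2) − 0.1·(-1.6, 12) = (-0.64, 0.8)
(s₃, t₃) = (-0.64, 0.8) − 0.1·(-1.28, 4.8) = (-0.512, 0.32)
∂φ/∂t at (-0.512, 0.32) = 1.92

1.92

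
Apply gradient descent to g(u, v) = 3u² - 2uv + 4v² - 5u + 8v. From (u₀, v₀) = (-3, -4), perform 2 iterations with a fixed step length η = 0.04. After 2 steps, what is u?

∇g = (6u - 2v - 5, -2u + 8v + 8)
Step 1: at (-3, -4), ∇g = (-15, -18) → (-3, -4) − 0.04·(-15, -18) = (-2.4, -3.28)
Step 2: at (-2.4, -3.28), ∇g = (-12.84, -13.44) → (-2.4, -3.28) − 0.04·(-12.84, -13.44) = (-1.8864, -2.7424)
u = -1.8864

-1.8864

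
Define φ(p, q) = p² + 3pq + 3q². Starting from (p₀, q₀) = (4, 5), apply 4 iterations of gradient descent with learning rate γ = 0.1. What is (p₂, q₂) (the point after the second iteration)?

∇φ = (2p + 3q, 3p + 6q)
Step 1: at (4, 5), ∇φ = (23, 42) → (4, 5) − 0.1·(23, 42) = (1.7, 0.8)
Step 2: at (1.7, 0.8), ∇φ = (5.8, 9.9) → (1.7, 0.8) − 0.1·(5.8, 9.9) = (1.12, -0.19)

(1.12, -0.19)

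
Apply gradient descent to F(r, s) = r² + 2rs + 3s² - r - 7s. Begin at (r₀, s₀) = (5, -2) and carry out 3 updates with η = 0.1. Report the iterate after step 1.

(4.5, -1.1)

∇F = (2r + 2s - 1, 2r + 6s - 7)
Step 1: at (5, -2), ∇F = (5, -9) → (5, -2) − 0.1·(5, -9) = (4.5, -1.1)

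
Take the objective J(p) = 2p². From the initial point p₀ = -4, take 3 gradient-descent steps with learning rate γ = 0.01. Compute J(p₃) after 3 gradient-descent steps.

J′(p) = 4p
Step 1: J′(-4) = -16; p₁ = -4 − 0.01·(-16) = -3.84
Step 2: J′(-3.84) = -15.36; p₂ = -3.84 − 0.01·(-15.36) = -3.6864
Step 3: J′(-3.6864) = -14.7456; p₃ = -3.6864 − 0.01·(-14.7456) = -3.538944
J(-3.538944) = 25.048249270272

25.048249270272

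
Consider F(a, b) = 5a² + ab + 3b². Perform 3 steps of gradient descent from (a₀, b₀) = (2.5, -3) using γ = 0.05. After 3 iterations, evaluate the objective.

∇F = (10a + b, a + 6b)
(a₁, b₁) = (2.5, -3) − 0.05·(22, -15.5) = (1.4, -2.225)
(a₂, b₂) = (1.4, -2.225) − 0.05·(11.775, -11.95) = (0.81125, -1.6275)
(a₃, b₃) = (0.81125, -1.6275) − 0.05·(6.485, -8.95375) = (0.487, -1.1798125)
F(0.487, -1.1798125) = 4.78714891796875

4.78714891796875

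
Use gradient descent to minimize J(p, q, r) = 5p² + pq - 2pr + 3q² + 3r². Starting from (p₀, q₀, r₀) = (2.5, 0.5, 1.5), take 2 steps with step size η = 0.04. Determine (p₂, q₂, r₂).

(1.056, 0.1488, 1.1464)

∇J = (10p + q - 2r, p + 6q, -2p + 6r)
Step 1: at (2.5, 0.5, 1.5), ∇J = (22.5, 5.5, 4) → (2.5, 0.5, 1.5) − 0.04·(22.5, 5.5, 4) = (1.6, 0.28, 1.34)
Step 2: at (1.6, 0.28, 1.34), ∇J = (13.6, 3.28, 4.84) → (1.6, 0.28, 1.34) − 0.04·(13.6, 3.28, 4.84) = (1.056, 0.1488, 1.1464)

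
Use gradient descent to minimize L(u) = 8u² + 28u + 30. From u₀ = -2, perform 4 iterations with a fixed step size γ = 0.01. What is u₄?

L′(u) = 16u + 28
Step 1: L′(-2) = -4; u₁ = -2 − 0.01·(-4) = -1.96
Step 2: L′(-1.96) = -3.36; u₂ = -1.96 − 0.01·(-3.36) = -1.9264
Step 3: L′(-1.9264) = -2.8224; u₃ = -1.9264 − 0.01·(-2.8224) = -1.898176
Step 4: L′(-1.898176) = -2.370816; u₄ = -1.898176 − 0.01·(-2.370816) = -1.87446784

-1.87446784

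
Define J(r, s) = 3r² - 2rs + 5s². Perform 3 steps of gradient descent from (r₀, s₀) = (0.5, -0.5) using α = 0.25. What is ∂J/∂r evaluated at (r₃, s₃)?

∇J = (6r - 2s, -2r + 10s)
Step 1: at (0.5, -0.5), ∇J = (4, -6) → (0.5, -0.5) − 0.25·(4, -6) = (-0.5, 1)
Step 2: at (-0.5, 1), ∇J = (-5, 11) → (-0.5, 1) − 0.25·(-5, 11) = (0.75, -1.75)
Step 3: at (0.75, -1.75), ∇J = (8, -19) → (0.75, -1.75) − 0.25·(8, -19) = (-1.25, 3)
∂J/∂r at (-1.25, 3) = -13.5

-13.5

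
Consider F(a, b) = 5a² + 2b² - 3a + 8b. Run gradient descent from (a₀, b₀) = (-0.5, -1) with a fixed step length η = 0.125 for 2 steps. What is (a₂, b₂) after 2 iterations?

∇F = (10a - 3, 4b + 8)
Step 1: at (-0.5, -1), ∇F = (-8, 4) → (-0.5, -1) − 0.125·(-8, 4) = (0.5, -1.5)
Step 2: at (0.5, -1.5), ∇F = (2, 2) → (0.5, -1.5) − 0.125·(2, 2) = (0.25, -1.75)

(0.25, -1.75)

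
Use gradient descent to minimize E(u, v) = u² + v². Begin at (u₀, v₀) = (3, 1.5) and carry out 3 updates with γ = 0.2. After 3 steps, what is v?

0.324

∇E = (2u, 2v)
(u₁, v₁) = (3, 1.5) − 0.2·(6, 3) = (1.8, 0.9)
(u₂, v₂) = (1.8, 0.9) − 0.2·(3.6, 1.8) = (1.08, 0.54)
(u₃, v₃) = (1.08, 0.54) − 0.2·(2.16, 1.08) = (0.648, 0.324)
v = 0.324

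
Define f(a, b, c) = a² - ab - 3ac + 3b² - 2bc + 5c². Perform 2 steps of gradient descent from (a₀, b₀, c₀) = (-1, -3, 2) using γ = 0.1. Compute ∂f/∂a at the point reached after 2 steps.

0.06

∇f = (2a - b - 3c, -a + 6b - 2c, -3a - 2b + 10c)
Step 1: at (-1, -3, 2), ∇f = (-5, -21, 29) → (-1, -3, 2) − 0.1·(-5, -21, 29) = (-0.5, -0.9, -0.9)
Step 2: at (-0.5, -0.9, -0.9), ∇f = (2.6, -3.1, -5.7) → (-0.5, -0.9, -0.9) − 0.1·(2.6, -3.1, -5.7) = (-0.76, -0.59, -0.33)
∂f/∂a at (-0.76, -0.59, -0.33) = 0.06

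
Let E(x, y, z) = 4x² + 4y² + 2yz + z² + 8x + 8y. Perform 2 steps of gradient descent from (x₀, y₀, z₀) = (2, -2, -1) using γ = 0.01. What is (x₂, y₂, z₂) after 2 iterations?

(1.5392, -1.8092, -0.8832)

∇E = (8x + 8, 8y + 2z + 8, 2y + 2z)
Step 1: at (2, -2, -1), ∇E = (24, -10, -6) → (2, -2, -1) − 0.01·(24, -10, -6) = (1.76, -1.9, -0.94)
Step 2: at (1.76, -1.9, -0.94), ∇E = (22.08, -9.08, -5.68) → (1.76, -1.9, -0.94) − 0.01·(22.08, -9.08, -5.68) = (1.5392, -1.8092, -0.8832)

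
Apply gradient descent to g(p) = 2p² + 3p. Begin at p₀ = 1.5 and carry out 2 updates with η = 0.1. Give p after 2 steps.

0.06

g′(p) = 4p + 3
Step 1: g′(1.5) = 9; p₁ = 1.5 − 0.1·9 = 0.6
Step 2: g′(0.6) = 5.4; p₂ = 0.6 − 0.1·5.4 = 0.06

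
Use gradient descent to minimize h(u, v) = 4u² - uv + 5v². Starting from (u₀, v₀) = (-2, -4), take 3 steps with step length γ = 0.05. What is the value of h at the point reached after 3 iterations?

3.0179620625

∇h = (8u - v, -u + 10v)
Step 1: at (-2, -4), ∇h = (-12, -38) → (-2, -4) − 0.05·(-12, -38) = (-1.4, -2.1)
Step 2: at (-1.4, -2.1), ∇h = (-9.1, -19.6) → (-1.4, -2.1) − 0.05·(-9.1, -19.6) = (-0.945, -1.12)
Step 3: at (-0.945, -1.12), ∇h = (-6.44, -10.255) → (-0.945, -1.12) − 0.05·(-6.44, -10.255) = (-0.623, -0.60725)
h(-0.623, -0.60725) = 3.0179620625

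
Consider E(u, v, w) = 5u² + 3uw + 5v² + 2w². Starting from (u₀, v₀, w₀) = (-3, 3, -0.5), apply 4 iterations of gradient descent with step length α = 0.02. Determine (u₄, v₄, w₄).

(-1.19754384, 1.2288, 0.09584344)

∇E = (10u + 3w, 10v, 3u + 4w)
Step 1: at (-3, 3, -0.5), ∇E = (-31.5, 30, -11) → (-3, 3, -0.5) − 0.02·(-31.5, 30, -11) = (-2.37, 2.4, -0.28)
Step 2: at (-2.37, 2.4, -0.28), ∇E = (-24.54, 24, -8.23) → (-2.37, 2.4, -0.28) − 0.02·(-24.54, 24, -8.23) = (-1.8792, 1.92, -0.1154)
Step 3: at (-1.8792, 1.92, -0.1154), ∇E = (-19.1382, 19.2, -6.0992) → (-1.8792, 1.92, -0.1154) − 0.02·(-19.1382, 19.2, -6.0992) = (-1.496436, 1.536, 0.006584)
Step 4: at (-1.496436, 1.536, 0.006584), ∇E = (-14.944608, 15.36, -4.462972) → (-1.496436, 1.536, 0.006584) − 0.02·(-14.944608, 15.36, -4.462972) = (-1.19754384, 1.2288, 0.09584344)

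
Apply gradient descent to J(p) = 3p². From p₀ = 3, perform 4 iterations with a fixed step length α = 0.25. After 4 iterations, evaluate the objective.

J′(p) = 6p
Step 1: J′(3) = 18; p₁ = 3 − 0.25·18 = -1.5
Step 2: J′(-1.5) = -9; p₂ = -1.5 − 0.25·(-9) = 0.75
Step 3: J′(0.75) = 4.5; p₃ = 0.75 − 0.25·4.5 = -0.375
Step 4: J′(-0.375) = -2.25; p₄ = -0.375 − 0.25·(-2.25) = 0.1875
J(0.1875) = 0.10546875

0.10546875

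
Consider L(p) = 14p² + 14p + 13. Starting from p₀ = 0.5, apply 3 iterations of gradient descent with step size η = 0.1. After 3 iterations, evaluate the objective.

L′(p) = 28p + 14
p₁ = 0.5 − 0.1·28 = -2.3
p₂ = -2.3 − 0.1·(-50.4) = 2.74
p₃ = 2.74 − 0.1·90.72 = -6.332
L(-6.332) = 485.671136

485.671136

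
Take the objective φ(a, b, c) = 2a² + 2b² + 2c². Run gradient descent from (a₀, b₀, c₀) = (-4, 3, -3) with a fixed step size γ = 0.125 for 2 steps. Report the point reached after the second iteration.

∇φ = (4a, 4b, 4c)
(a₁, b₁, c₁) = (-4, 3, -3) − 0.125·(-16, 12, -12) = (-2, 1.5, -1.5)
(a₂, b₂, c₂) = (-2, 1.5, -1.5) − 0.125·(-8, 6, -6) = (-1, 0.75, -0.75)

(-1, 0.75, -0.75)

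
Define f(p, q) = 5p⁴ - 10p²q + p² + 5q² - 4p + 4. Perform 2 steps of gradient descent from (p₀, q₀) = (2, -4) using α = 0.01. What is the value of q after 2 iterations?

-2.736

∇f = (20p³ - 20pq + 2p - 4, -10p² + 10q)
Step 1: at (2, -4), ∇f = (320, -80) → (2, -4) − 0.01·(320, -80) = (-1.2, -3.2)
Step 2: at (-1.2, -3.2), ∇f = (-117.76, -46.4) → (-1.2, -3.2) − 0.01·(-117.76, -46.4) = (-0.0224, -2.736)
q = -2.736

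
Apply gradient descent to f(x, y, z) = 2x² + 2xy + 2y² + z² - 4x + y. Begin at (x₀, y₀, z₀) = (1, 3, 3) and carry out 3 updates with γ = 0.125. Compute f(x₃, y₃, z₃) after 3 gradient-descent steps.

-0.0916748046875

∇f = (4x + 2y - 4, 2x + 4y + 1, 2z)
(x₁, y₁, z₁) = (1, 3, 3) − 0.125·(6, 15, 6) = (0.25, 1.125, 2.25)
(x₂, y₂, z₂) = (0.25, 1.125, 2.25) − 0.125·(-0.75, 6, 4.5) = (0.34375, 0.375, 1.6875)
(x₃, y₃, z₃) = (0.34375, 0.375, 1.6875) − 0.125·(-1.875, 3.1875, 3.375) = (0.578125, -0.0234375, 1.265625)
f(0.578125, -0.0234375, 1.265625) = -0.0916748046875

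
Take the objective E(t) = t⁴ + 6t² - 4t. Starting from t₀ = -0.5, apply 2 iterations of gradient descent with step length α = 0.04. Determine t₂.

0.11848192

E′(t) = 4t³ + 12t - 4
t₁ = -0.5 − 0.04·(-10.5) = -0.08
t₂ = -0.08 − 0.04·(-4.962048) = 0.11848192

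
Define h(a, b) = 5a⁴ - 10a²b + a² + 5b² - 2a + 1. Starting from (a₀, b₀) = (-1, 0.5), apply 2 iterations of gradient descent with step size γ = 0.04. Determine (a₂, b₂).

∇h = (20a³ - 20ab + 2a - 2, -10a² + 10b)
(a₁, b₁) = (-1, 0.5) − 0.04·(-14, -5) = (-0.44, 0.7)
(a₂, b₂) = (-0.44, 0.7) − 0.04·(1.57632, 5.064) = (-0.5030528, 0.49744)

(-0.5030528, 0.49744)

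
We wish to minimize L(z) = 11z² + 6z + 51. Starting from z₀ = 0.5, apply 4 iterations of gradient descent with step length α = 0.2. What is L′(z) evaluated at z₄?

2271.7712

L′(z) = 22z + 6
z₁ = 0.5 − 0.2·17 = -2.9
z₂ = -2.9 − 0.2·(-57.8) = 8.66
z₃ = 8.66 − 0.2·196.52 = -30.644
z₄ = -30.644 − 0.2·(-668.168) = 102.9896
L′(z) at (102.9896) = 2271.7712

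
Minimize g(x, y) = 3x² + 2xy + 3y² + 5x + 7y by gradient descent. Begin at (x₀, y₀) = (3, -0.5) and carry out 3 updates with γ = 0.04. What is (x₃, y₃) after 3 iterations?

∇g = (6x + 2y + 5, 2x + 6y + 7)
(x₁, y₁) = (3, -0.5) − 0.04·(22, 10) = (2.12, -0.9)
(x₂, y₂) = (2.12, -0.9) − 0.04·(15.92, 5.84) = (1.4832, -1.1336)
(x₃, y₃) = (1.4832, -1.1336) − 0.04·(11.632, 3.1648) = (1.01792, -1.260192)

(1.01792, -1.260192)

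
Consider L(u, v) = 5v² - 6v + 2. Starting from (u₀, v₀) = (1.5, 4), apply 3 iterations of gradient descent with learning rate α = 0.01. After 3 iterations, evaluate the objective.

∇L = (0, 10v - 6)
Step 1: at (1.5, 4), ∇L = (0, 34) → (1.5, 4) − 0.01·(0, 34) = (1.5, 3.66)
Step 2: at (1.5, 3.66), ∇L = (0, 30.6) → (1.5, 3.66) − 0.01·(0, 30.6) = (1.5, 3.354)
Step 3: at (1.5, 3.354), ∇L = (0, 27.54) → (1.5, 3.354) − 0.01·(0, 27.54) = (1.5, 3.0786)
L(1.5, 3.0786) = 30.9172898

30.9172898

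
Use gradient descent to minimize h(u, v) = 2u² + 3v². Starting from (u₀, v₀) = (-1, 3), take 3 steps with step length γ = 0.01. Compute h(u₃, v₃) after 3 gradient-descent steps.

∇h = (4u, 6v)
(u₁, v₁) = (-1, 3) − 0.01·(-4, 18) = (-0.96, 2.82)
(u₂, v₂) = (-0.96, 2.82) − 0.01·(-3.84, 16.92) = (-0.9216, 2.6508)
(u₃, v₃) = (-0.9216, 2.6508) − 0.01·(-3.6864, 15.9048) = (-0.884736, 2.491752)
h(-0.884736, 2.491752) = 20.191999667904

20.191999667904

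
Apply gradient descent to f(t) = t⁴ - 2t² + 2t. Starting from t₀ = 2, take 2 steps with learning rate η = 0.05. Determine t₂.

0.6714

f′(t) = 4t³ - 4t + 2
Step 1: f′(2) = 26; t₁ = 2 − 0.05·26 = 0.7
Step 2: f′(0.7) = 0.572; t₂ = 0.7 − 0.05·0.572 = 0.6714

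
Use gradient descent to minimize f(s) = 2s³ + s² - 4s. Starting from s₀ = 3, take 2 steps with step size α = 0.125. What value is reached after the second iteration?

-14.5

f′(s) = 6s² + 2s - 4
s₁ = 3 − 0.125·56 = -4
s₂ = -4 − 0.125·84 = -14.5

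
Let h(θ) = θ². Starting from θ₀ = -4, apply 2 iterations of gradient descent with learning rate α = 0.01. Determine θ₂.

h′(θ) = 2θ
θ₁ = -4 − 0.01·(-8) = -3.92
θ₂ = -3.92 − 0.01·(-7.84) = -3.8416

-3.8416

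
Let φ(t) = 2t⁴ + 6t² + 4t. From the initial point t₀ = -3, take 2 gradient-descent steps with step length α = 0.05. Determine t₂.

-328.6736

φ′(t) = 8t³ + 12t + 4
Step 1: φ′(-3) = -248; t₁ = -3 − 0.05·(-248) = 9.4
Step 2: φ′(9.4) = 6761.472; t₂ = 9.4 − 0.05·6761.472 = -328.6736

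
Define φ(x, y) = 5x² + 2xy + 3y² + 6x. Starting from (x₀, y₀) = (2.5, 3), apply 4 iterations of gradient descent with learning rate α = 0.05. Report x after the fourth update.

∇φ = (10x + 2y + 6, 2x + 6y)
(x₁, y₁) = (2.5, 3) − 0.05·(37, 23) = (0.65, 1.85)
(x₂, y₂) = (0.65, 1.85) − 0.05·(16.2, 12.4) = (-0.16, 1.23)
(x₃, y₃) = (-0.16, 1.23) − 0.05·(6.86, 7.06) = (-0.503, 0.877)
(x₄, y₄) = (-0.503, 0.877) − 0.05·(2.724, 4.256) = (-0.6392, 0.6642)
x = -0.6392

-0.6392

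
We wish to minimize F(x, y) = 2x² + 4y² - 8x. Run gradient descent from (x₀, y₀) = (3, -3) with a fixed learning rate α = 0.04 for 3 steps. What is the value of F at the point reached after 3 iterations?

-3.738174562304

∇F = (4x - 8, 8y)
Step 1: at (3, -3), ∇F = (4, -24) → (3, -3) − 0.04·(4, -24) = (2.84, -2.04)
Step 2: at (2.84, -2.04), ∇F = (3.36, -16.32) → (2.84, -2.04) − 0.04·(3.36, -16.32) = (2.7056, -1.3872)
Step 3: at (2.7056, -1.3872), ∇F = (2.8224, -11.0976) → (2.7056, -1.3872) − 0.04·(2.8224, -11.0976) = (2.592704, -0.943296)
F(2.592704, -0.943296) = -3.738174562304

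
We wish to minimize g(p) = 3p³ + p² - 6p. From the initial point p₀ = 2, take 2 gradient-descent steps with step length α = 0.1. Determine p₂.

-2.284

g′(p) = 9p² + 2p - 6
Step 1: g′(2) = 34; p₁ = 2 − 0.1·34 = -1.4
Step 2: g′(-1.4) = 8.84; p₂ = -1.4 − 0.1·8.84 = -2.284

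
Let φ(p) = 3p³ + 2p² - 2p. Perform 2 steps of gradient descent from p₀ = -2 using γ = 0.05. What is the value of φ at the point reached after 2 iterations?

φ′(p) = 9p² + 4p - 2
p₁ = -2 − 0.05·26 = -3.3
p₂ = -3.3 − 0.05·82.81 = -7.4405
φ(-7.4405) = -1110.138379440375

-1110.138379440375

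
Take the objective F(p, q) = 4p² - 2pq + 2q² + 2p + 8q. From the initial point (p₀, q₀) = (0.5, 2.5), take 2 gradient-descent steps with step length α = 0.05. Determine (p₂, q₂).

∇F = (8p - 2q + 2, -2p + 4q + 8)
(p₁, q₁) = (0.5, 2.5) − 0.05·(1, 17) = (0.45, 1.65)
(p₂, q₂) = (0.45, 1.65) − 0.05·(2.3, 13.7) = (0.335, 0.965)

(0.335, 0.965)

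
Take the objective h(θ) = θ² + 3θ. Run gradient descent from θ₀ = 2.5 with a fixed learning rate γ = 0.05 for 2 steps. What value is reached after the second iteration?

h′(θ) = 2θ + 3
θ₁ = 2.5 − 0.05·8 = 2.1
θ₂ = 2.1 − 0.05·7.2 = 1.74

1.74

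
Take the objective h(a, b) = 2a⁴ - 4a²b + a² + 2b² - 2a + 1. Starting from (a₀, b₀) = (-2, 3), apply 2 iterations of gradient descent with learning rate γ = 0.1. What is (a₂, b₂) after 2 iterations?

∇h = (8a³ - 8ab + 2a - 2, -4a² + 4b)
(a₁, b₁) = (-2, 3) − 0.1·(-22, -4) = (0.2, 3.4)
(a₂, b₂) = (0.2, 3.4) − 0.1·(-6.976, 13.44) = (0.8976, 2.056)

(0.8976, 2.056)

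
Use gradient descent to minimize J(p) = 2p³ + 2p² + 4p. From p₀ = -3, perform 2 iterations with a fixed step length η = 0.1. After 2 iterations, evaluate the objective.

J′(p) = 6p² + 4p + 4
Step 1: J′(-3) = 46; p₁ = -3 − 0.1·46 = -7.6
Step 2: J′(-7.6) = 320.16; p₂ = -7.6 − 0.1·320.16 = -39.616
J(-39.616) = -121368.485281792

-121368.485281792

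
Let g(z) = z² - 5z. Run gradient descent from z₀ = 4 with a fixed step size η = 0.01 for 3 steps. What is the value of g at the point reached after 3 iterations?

-4.256854643056

g′(z) = 2z - 5
Step 1: g′(4) = 3; z₁ = 4 − 0.01·3 = 3.97
Step 2: g′(3.97) = 2.94; z₂ = 3.97 − 0.01·2.94 = 3.9406
Step 3: g′(3.9406) = 2.8812; z₃ = 3.9406 − 0.01·2.8812 = 3.911788
g(3.911788) = -4.256854643056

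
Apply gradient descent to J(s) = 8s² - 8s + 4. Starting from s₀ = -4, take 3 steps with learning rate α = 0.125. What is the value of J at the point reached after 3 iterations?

J′(s) = 16s - 8
s₁ = -4 − 0.125·(-72) = 5
s₂ = 5 − 0.125·72 = -4
s₃ = -4 − 0.125·(-72) = 5
J(5) = 164

164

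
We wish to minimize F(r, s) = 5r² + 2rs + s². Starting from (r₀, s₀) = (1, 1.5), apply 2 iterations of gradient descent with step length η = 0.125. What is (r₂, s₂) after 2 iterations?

∇F = (10r + 2s, 2r + 2s)
Step 1: at (1, 1.5), ∇F = (13, 5) → (1, 1.5) − 0.125·(13, 5) = (-0.625, 0.875)
Step 2: at (-0.625, 0.875), ∇F = (-4.5, 0.5) → (-0.625, 0.875) − 0.125·(-4.5, 0.5) = (-0.0625, 0.8125)

(-0.0625, 0.8125)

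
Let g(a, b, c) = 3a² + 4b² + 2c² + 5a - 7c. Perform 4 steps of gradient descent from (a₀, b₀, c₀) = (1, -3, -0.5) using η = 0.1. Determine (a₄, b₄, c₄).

(-0.7864, -0.0048, 1.4584)

∇g = (6a + 5, 8b, 4c - 7)
(a₁, b₁, c₁) = (1, -3, -0.5) − 0.1·(11, -24, -9) = (-0.1, -0.6, 0.4)
(a₂, b₂, c₂) = (-0.1, -0.6, 0.4) − 0.1·(4.4, -4.8, -5.4) = (-0.54, -0.12, 0.94)
(a₃, b₃, c₃) = (-0.54, -0.12, 0.94) − 0.1·(1.76, -0.96, -3.24) = (-0.716, -0.024, 1.264)
(a₄, b₄, c₄) = (-0.716, -0.024, 1.264) − 0.1·(0.704, -0.192, -1.944) = (-0.7864, -0.0048, 1.4584)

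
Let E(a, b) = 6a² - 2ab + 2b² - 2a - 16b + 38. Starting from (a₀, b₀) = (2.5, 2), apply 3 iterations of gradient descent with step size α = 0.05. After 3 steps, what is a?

0.759

∇E = (12a - 2b - 2, -2a + 4b - 16)
(a₁, b₁) = (2.5, 2) − 0.05·(24, -13) = (1.3, 2.65)
(a₂, b₂) = (1.3, 2.65) − 0.05·(8.3, -8) = (0.885, 3.05)
(a₃, b₃) = (0.885, 3.05) − 0.05·(2.52, -5.57) = (0.759, 3.3285)
a = 0.759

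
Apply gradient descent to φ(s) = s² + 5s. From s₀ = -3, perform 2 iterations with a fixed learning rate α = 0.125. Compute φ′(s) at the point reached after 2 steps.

φ′(s) = 2s + 5
s₁ = -3 − 0.125·(-1) = -2.875
s₂ = -2.875 − 0.125·(-0.75) = -2.78125
φ′(s) at (-2.78125) = -0.5625

-0.5625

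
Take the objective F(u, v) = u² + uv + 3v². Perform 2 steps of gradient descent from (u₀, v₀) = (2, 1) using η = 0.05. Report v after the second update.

∇F = (2u + v, u + 6v)
(u₁, v₁) = (2, 1) − 0.05·(5, 8) = (1.75, 0.6)
(u₂, v₂) = (1.75, 0.6) − 0.05·(4.1, 5.35) = (1.545, 0.3325)
v = 0.3325

0.3325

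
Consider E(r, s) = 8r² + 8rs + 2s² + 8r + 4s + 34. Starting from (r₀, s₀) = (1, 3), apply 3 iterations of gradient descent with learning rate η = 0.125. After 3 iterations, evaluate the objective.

852.125

∇E = (16r + 8s + 8, 8r + 4s + 4)
(r₁, s₁) = (1, 3) − 0.125·(48, 24) = (-5, 0)
(r₂, s₂) = (-5, 0) − 0.125·(-72, -36) = (4, 4.5)
(r₃, s₃) = (4, 4.5) − 0.125·(108, 54) = (-9.5, -2.25)
E(-9.5, -2.25) = 852.125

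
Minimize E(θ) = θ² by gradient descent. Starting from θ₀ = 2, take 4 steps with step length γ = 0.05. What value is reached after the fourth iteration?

E′(θ) = 2θ
Step 1: E′(2) = 4; θ₁ = 2 − 0.05·4 = 1.8
Step 2: E′(1.8) = 3.6; θ₂ = 1.8 − 0.05·3.6 = 1.62
Step 3: E′(1.62) = 3.24; θ₃ = 1.62 − 0.05·3.24 = 1.458
Step 4: E′(1.458) = 2.916; θ₄ = 1.458 − 0.05·2.916 = 1.3122

1.3122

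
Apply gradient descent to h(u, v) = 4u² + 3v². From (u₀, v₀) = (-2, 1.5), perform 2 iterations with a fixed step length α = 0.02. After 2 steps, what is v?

1.1616

∇h = (8u, 6v)
Step 1: at (-2, 1.5), ∇h = (-16, 9) → (-2, 1.5) − 0.02·(-16, 9) = (-1.68, 1.32)
Step 2: at (-1.68, 1.32), ∇h = (-13.44, 7.92) → (-1.68, 1.32) − 0.02·(-13.44, 7.92) = (-1.4112, 1.1616)
v = 1.1616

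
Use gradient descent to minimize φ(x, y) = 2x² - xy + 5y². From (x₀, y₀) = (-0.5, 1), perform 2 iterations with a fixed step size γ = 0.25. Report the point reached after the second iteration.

∇φ = (4x - y, -x + 10y)
(x₁, y₁) = (-0.5, 1) − 0.25·(-3, 10.5) = (0.25, -1.625)
(x₂, y₂) = (0.25, -1.625) − 0.25·(2.625, -16.5) = (-0.40625, 2.5)

(-0.40625, 2.5)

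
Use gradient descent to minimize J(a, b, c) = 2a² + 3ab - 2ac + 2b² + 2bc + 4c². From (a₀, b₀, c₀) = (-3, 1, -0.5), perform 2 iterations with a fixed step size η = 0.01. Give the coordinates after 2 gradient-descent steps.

(-2.8458, 1.116, -0.5764)

∇J = (4a + 3b - 2c, 3a + 4b + 2c, -2a + 2b + 8c)
Step 1: at (-3, 1, -0.5), ∇J = (-8, -6, 4) → (-3, 1, -0.5) − 0.01·(-8, -6, 4) = (-2.92, 1.06, -0.54)
Step 2: at (-2.92, 1.06, -0.54), ∇J = (-7.42, -5.6, 3.64) → (-2.92, 1.06, -0.54) − 0.01·(-7.42, -5.6, 3.64) = (-2.8458, 1.116, -0.5764)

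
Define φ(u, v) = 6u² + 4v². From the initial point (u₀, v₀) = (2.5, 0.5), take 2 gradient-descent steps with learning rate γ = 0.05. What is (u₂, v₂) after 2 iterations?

∇φ = (12u, 8v)
(u₁, v₁) = (2.5, 0.5) − 0.05·(30, 4) = (1, 0.3)
(u₂, v₂) = (1, 0.3) − 0.05·(12, 2.4) = (0.4, 0.18)

(0.4, 0.18)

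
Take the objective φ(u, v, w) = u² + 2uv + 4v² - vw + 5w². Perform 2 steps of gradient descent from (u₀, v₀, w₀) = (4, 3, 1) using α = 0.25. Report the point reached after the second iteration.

(2.625, 4.3125, -0.0625)

∇φ = (2u + 2v, 2u + 8v - w, -v + 10w)
Step 1: at (4, 3, 1), ∇φ = (14, 31, 7) → (4, 3, 1) − 0.25·(14, 31, 7) = (0.5, -4.75, -0.75)
Step 2: at (0.5, -4.75, -0.75), ∇φ = (-8.5, -36.25, -2.75) → (0.5, -4.75, -0.75) − 0.25·(-8.5, -36.25, -2.75) = (2.625, 4.3125, -0.0625)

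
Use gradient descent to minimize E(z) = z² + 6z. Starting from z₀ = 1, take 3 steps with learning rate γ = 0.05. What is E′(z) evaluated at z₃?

5.832

E′(z) = 2z + 6
Step 1: E′(1) = 8; z₁ = 1 − 0.05·8 = 0.6
Step 2: E′(0.6) = 7.2; z₂ = 0.6 − 0.05·7.2 = 0.24
Step 3: E′(0.24) = 6.48; z₃ = 0.24 − 0.05·6.48 = -0.084
E′(z) at (-0.084) = 5.832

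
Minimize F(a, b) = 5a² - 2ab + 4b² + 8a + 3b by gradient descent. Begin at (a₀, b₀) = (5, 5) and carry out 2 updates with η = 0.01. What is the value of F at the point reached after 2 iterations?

169.37386772

∇F = (10a - 2b + 8, -2a + 8b + 3)
(a₁, b₁) = (5, 5) − 0.01·(48, 33) = (4.52, 4.67)
(a₂, b₂) = (4.52, 4.67) − 0.01·(43.86, 31.32) = (4.0814, 4.3568)
F(4.0814, 4.3568) = 169.37386772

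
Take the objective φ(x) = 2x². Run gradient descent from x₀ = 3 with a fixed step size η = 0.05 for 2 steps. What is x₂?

1.92

φ′(x) = 4x
Step 1: φ′(3) = 12; x₁ = 3 − 0.05·12 = 2.4
Step 2: φ′(2.4) = 9.6; x₂ = 2.4 − 0.05·9.6 = 1.92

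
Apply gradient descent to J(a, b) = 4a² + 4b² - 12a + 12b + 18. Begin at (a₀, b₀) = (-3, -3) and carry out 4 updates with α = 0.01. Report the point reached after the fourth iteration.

∇J = (8a - 12, 8b + 12)
(a₁, b₁) = (-3, -3) − 0.01·(-36, -12) = (-2.64, -2.88)
(a₂, b₂) = (-2.64, -2.88) − 0.01·(-33.12, -11.04) = (-2.3088, -2.7696)
(a₃, b₃) = (-2.3088, -2.7696) − 0.01·(-30.4704, -10.1568) = (-2.004096, -2.668032)
(a₄, b₄) = (-2.004096, -2.668032) − 0.01·(-28.032768, -9.344256) = (-1.72376832, -2.57458944)

(-1.72376832, -2.57458944)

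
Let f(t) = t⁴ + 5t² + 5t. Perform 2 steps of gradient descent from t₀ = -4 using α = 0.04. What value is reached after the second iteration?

-66.96699904

f′(t) = 4t³ + 10t + 5
t₁ = -4 − 0.04·(-291) = 7.64
t₂ = 7.64 − 0.04·1865.174976 = -66.96699904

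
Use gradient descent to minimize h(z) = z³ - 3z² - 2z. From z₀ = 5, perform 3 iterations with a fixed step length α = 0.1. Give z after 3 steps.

1.6640213

h′(z) = 3z² - 6z - 2
Step 1: h′(5) = 43; z₁ = 5 − 0.1·43 = 0.7
Step 2: h′(0.7) = -4.73; z₂ = 0.7 − 0.1·(-4.73) = 1.173
Step 3: h′(1.173) = -4.910213; z₃ = 1.173 − 0.1·(-4.910213) = 1.6640213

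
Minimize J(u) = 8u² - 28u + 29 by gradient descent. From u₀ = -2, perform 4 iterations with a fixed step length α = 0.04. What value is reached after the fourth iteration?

J′(u) = 16u - 28
u₁ = -2 − 0.04·(-60) = 0.4
u₂ = 0.4 − 0.04·(-21.6) = 1.264
u₃ = 1.264 − 0.04·(-7.776) = 1.57504
u₄ = 1.57504 − 0.04·(-2.79936) = 1.6870144

1.6870144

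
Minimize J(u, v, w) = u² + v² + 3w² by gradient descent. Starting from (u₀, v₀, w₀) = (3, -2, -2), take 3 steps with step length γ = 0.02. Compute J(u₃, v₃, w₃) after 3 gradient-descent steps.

∇J = (2u, 2v, 6w)
(u₁, v₁, w₁) = (3, -2, -2) − 0.02·(6, -4, -12) = (2.88, -1.92, -1.76)
(u₂, v₂, w₂) = (2.88, -1.92, -1.76) − 0.02·(5.76, -3.84, -10.56) = (2.7648, -1.8432, -1.5488)
(u₃, v₃, w₃) = (2.7648, -1.8432, -1.5488) − 0.02·(5.5296, -3.6864, -9.2928) = (2.654208, -1.769472, -1.362944)
J(2.654208, -1.769472, -1.362944) = 15.748700307456

15.748700307456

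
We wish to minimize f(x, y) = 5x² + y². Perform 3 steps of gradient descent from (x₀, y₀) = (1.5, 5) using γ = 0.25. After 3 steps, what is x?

∇f = (10x, 2y)
(x₁, y₁) = (1.5, 5) − 0.25·(15, 10) = (-2.25, 2.5)
(x₂, y₂) = (-2.25, 2.5) − 0.25·(-22.5, 5) = (3.375, 1.25)
(x₃, y₃) = (3.375, 1.25) − 0.25·(33.75, 2.5) = (-5.0625, 0.625)
x = -5.0625

-5.0625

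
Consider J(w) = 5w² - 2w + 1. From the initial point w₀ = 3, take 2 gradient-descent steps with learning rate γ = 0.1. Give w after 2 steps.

0.2

J′(w) = 10w - 2
w₁ = 3 − 0.1·28 = 0.2
w₂ = 0.2 − 0.1·0 = 0.2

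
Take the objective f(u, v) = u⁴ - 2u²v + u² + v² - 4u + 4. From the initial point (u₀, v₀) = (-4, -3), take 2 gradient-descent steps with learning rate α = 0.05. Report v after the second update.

12.934

∇f = (4u³ - 4uv + 2u - 4, -2u² + 2v)
(u₁, v₁) = (-4, -3) − 0.05·(-316, -38) = (11.8, -1.1)
(u₂, v₂) = (11.8, -1.1) − 0.05·(6643.648, -280.68) = (-320.3824, 12.934)
v = 12.934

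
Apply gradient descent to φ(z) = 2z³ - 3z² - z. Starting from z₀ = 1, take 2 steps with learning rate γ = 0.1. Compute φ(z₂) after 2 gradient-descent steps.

-2.075319792

φ′(z) = 6z² - 6z - 1
z₁ = 1 − 0.1·(-1) = 1.1
z₂ = 1.1 − 0.1·(-0.34) = 1.134
φ(1.134) = -2.075319792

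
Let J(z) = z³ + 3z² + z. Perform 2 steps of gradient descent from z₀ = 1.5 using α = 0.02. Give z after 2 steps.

0.9237665

J′(z) = 3z² + 6z + 1
Step 1: J′(1.5) = 16.75; z₁ = 1.5 − 0.02·16.75 = 1.165
Step 2: J′(1.165) = 12.061675; z₂ = 1.165 − 0.02·12.061675 = 0.9237665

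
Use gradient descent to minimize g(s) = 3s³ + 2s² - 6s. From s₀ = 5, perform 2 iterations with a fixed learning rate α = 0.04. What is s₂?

g′(s) = 9s² + 4s - 6
Step 1: g′(5) = 239; s₁ = 5 − 0.04·239 = -4.56
Step 2: g′(-4.56) = 162.9024; s₂ = -4.56 − 0.04·162.9024 = -11.076096

-11.076096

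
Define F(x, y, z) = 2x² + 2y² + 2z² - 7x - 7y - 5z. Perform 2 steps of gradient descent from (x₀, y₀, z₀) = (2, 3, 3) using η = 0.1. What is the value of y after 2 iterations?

∇F = (4x - 7, 4y - 7, 4z - 5)
Step 1: at (2, 3, 3), ∇F = (1, 5, 7) → (2, 3, 3) − 0.1·(1, 5, 7) = (1.9, 2.5, 2.3)
Step 2: at (1.9, 2.5, 2.3), ∇F = (0.6, 3, 4.2) → (1.9, 2.5, 2.3) − 0.1·(0.6, 3, 4.2) = (1.84, 2.2, 1.88)
y = 2.2

2.2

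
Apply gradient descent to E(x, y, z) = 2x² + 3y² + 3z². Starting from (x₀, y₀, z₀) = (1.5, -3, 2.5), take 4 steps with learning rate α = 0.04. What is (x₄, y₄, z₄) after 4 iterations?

∇E = (4x, 6y, 6z)
Step 1: at (1.5, -3, 2.5), ∇E = (6, -18, 15) → (1.5, -3, 2.5) − 0.04·(6, -18, 15) = (1.26, -2.28, 1.9)
Step 2: at (1.26, -2.28, 1.9), ∇E = (5.04, -13.68, 11.4) → (1.26, -2.28, 1.9) − 0.04·(5.04, -13.68, 11.4) = (1.0584, -1.7328, 1.444)
Step 3: at (1.0584, -1.7328, 1.444), ∇E = (4.2336, -10.3968, 8.664) → (1.0584, -1.7328, 1.444) − 0.04·(4.2336, -10.3968, 8.664) = (0.889056, -1.316928, 1.09744)
Step 4: at (0.889056, -1.316928, 1.09744), ∇E = (3.556224, -7.901568, 6.58464) → (0.889056, -1.316928, 1.09744) − 0.04·(3.556224, -7.901568, 6.58464) = (0.74680704, -1.00086528, 0.8340544)

(0.74680704, -1.00086528, 0.8340544)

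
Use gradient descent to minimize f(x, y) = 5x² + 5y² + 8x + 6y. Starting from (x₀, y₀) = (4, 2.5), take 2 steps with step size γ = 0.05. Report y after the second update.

0.175

∇f = (10x + 8, 10y + 6)
Step 1: at (4, 2.5), ∇f = (48, 31) → (4, 2.5) − 0.05·(48, 31) = (1.6, 0.95)
Step 2: at (1.6, 0.95), ∇f = (24, 15.5) → (1.6, 0.95) − 0.05·(24, 15.5) = (0.4, 0.175)
y = 0.175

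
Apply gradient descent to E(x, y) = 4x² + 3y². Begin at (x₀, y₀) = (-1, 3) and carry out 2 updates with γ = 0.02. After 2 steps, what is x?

∇E = (8x, 6y)
Step 1: at (-1, 3), ∇E = (-8, 18) → (-1, 3) − 0.02·(-8, 18) = (-0.84, 2.64)
Step 2: at (-0.84, 2.64), ∇E = (-6.72, 15.84) → (-0.84, 2.64) − 0.02·(-6.72, 15.84) = (-0.7056, 2.3232)
x = -0.7056

-0.7056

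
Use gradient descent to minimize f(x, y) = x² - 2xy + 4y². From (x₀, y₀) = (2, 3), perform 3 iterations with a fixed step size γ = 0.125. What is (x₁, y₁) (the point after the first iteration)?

(2.25, 0.5)

∇f = (2x - 2y, -2x + 8y)
(x₁, y₁) = (2, 3) − 0.125·(-2, 20) = (2.25, 0.5)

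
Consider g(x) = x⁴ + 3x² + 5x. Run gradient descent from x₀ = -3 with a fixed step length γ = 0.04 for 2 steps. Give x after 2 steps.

0.20167936

g′(x) = 4x³ + 6x + 5
x₁ = -3 − 0.04·(-121) = 1.84
x₂ = 1.84 − 0.04·40.958016 = 0.20167936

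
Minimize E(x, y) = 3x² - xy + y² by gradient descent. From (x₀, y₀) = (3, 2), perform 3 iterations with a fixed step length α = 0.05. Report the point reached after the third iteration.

∇E = (6x - y, -x + 2y)
(x₁, y₁) = (3, 2) − 0.05·(16, 1) = (2.2, 1.95)
(x₂, y₂) = (2.2, 1.95) − 0.05·(11.25, 1.7) = (1.6375, 1.865)
(x₃, y₃) = (1.6375, 1.865) − 0.05·(7.96, 2.0925) = (1.2395, 1.760375)

(1.2395, 1.760375)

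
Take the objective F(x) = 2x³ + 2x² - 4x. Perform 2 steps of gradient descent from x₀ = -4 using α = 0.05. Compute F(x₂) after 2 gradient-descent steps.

-27392.109282176

F′(x) = 6x² + 4x - 4
x₁ = -4 − 0.05·76 = -7.8
x₂ = -7.8 − 0.05·329.84 = -24.292
F(-24.292) = -27392.109282176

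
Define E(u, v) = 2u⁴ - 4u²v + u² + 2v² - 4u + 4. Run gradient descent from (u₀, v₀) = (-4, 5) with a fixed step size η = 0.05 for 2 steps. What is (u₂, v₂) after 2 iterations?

(-1091.4392, 46.088)

∇E = (8u³ - 8uv + 2u - 4, -4u² + 4v)
Step 1: at (-4, 5), ∇E = (-364, -44) → (-4, 5) − 0.05·(-364, -44) = (14.2, 7.2)
Step 2: at (14.2, 7.2), ∇E = (22112.784, -777.76) → (14.2, 7.2) − 0.05·(22112.784, -777.76) = (-1091.4392, 46.088)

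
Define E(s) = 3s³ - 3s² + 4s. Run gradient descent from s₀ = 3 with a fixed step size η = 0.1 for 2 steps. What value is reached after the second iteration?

-18.641

E′(s) = 9s² - 6s + 4
s₁ = 3 − 0.1·67 = -3.7
s₂ = -3.7 − 0.1·149.41 = -18.641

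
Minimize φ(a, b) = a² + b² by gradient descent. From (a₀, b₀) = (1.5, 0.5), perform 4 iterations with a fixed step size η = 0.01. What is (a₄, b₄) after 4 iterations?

(1.38355224, 0.46118408)

∇φ = (2a, 2b)
(a₁, b₁) = (1.5, 0.5) − 0.01·(3, 1) = (1.47, 0.49)
(a₂, b₂) = (1.47, 0.49) − 0.01·(2.94, 0.98) = (1.4406, 0.4802)
(a₃, b₃) = (1.4406, 0.4802) − 0.01·(2.8812, 0.9604) = (1.411788, 0.470596)
(a₄, b₄) = (1.411788, 0.470596) − 0.01·(2.823576, 0.941192) = (1.38355224, 0.46118408)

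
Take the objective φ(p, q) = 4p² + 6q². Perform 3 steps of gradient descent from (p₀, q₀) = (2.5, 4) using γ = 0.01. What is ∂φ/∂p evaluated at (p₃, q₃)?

15.57376

∇φ = (8p, 12q)
(p₁, q₁) = (2.5, 4) − 0.01·(20, 48) = (2.3, 3.52)
(p₂, q₂) = (2.3, 3.52) − 0.01·(18.4, 42.24) = (2.116, 3.0976)
(p₃, q₃) = (2.116, 3.0976) − 0.01·(16.928, 37.1712) = (1.94672, 2.725888)
∂φ/∂p at (1.94672, 2.725888) = 15.57376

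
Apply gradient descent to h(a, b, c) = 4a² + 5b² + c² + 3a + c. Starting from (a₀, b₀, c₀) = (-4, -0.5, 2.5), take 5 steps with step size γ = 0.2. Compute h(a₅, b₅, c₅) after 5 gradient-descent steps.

∇h = (8a + 3, 10b, 2c + 1)
(a₁, b₁, c₁) = (-4, -0.5, 2.5) − 0.2·(-29, -5, 6) = (1.8, 0.5, 1.3)
(a₂, b₂, c₂) = (1.8, 0.5, 1.3) − 0.2·(17.4, 5, 3.6) = (-1.68, -0.5, 0.58)
(a₃, b₃, c₃) = (-1.68, -0.5, 0.58) − 0.2·(-10.44, -5, 2.16) = (0.408, 0.5, 0.148)
(a₄, b₄, c₄) = (0.408, 0.5, 0.148) − 0.2·(6.264, 5, 1.296) = (-0.8448, -0.5, -0.1112)
(a₅, b₅, c₅) = (-0.8448, -0.5, -0.1112) − 0.2·(-3.7584, -5, 0.7776) = (-0.09312, 0.5, -0.26672)
h(-0.09312, 0.5, -0.26672) = 0.809744896

0.809744896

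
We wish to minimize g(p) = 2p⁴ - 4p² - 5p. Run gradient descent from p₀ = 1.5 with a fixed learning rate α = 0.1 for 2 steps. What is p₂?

g′(p) = 8p³ - 8p - 5
Step 1: g′(1.5) = 10; p₁ = 1.5 − 0.1·10 = 0.5
Step 2: g′(0.5) = -8; p₂ = 0.5 − 0.1·(-8) = 1.3

1.3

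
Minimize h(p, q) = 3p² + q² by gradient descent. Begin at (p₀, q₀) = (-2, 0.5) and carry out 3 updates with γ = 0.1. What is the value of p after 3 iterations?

∇h = (6p, 2q)
Step 1: at (-2, 0.5), ∇h = (-12, 1) → (-2, 0.5) − 0.1·(-12, 1) = (-0.8, 0.4)
Step 2: at (-0.8, 0.4), ∇h = (-4.8, 0.8) → (-0.8, 0.4) − 0.1·(-4.8, 0.8) = (-0.32, 0.32)
Step 3: at (-0.32, 0.32), ∇h = (-1.92, 0.64) → (-0.32, 0.32) − 0.1·(-1.92, 0.64) = (-0.128, 0.256)
p = -0.128

-0.128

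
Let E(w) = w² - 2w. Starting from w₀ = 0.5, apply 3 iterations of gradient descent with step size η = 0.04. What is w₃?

0.610656

E′(w) = 2w - 2
w₁ = 0.5 − 0.04·(-1) = 0.54
w₂ = 0.54 − 0.04·(-0.92) = 0.5768
w₃ = 0.5768 − 0.04·(-0.8464) = 0.610656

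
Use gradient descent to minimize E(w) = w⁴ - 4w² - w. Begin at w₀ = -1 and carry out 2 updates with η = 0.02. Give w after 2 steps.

E′(w) = 4w³ - 8w - 1
w₁ = -1 − 0.02·3 = -1.06
w₂ = -1.06 − 0.02·2.715936 = -1.11431872

-1.11431872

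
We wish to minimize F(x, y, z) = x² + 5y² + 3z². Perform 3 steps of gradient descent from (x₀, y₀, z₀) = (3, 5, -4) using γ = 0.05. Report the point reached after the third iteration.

(2.187, 0.625, -1.372)

∇F = (2x, 10y, 6z)
Step 1: at (3, 5, -4), ∇F = (6, 50, -24) → (3, 5, -4) − 0.05·(6, 50, -24) = (2.7, 2.5, -2.8)
Step 2: at (2.7, 2.5, -2.8), ∇F = (5.4, 25, -16.8) → (2.7, 2.5, -2.8) − 0.05·(5.4, 25, -16.8) = (2.43, 1.25, -1.96)
Step 3: at (2.43, 1.25, -1.96), ∇F = (4.86, 12.5, -11.76) → (2.43, 1.25, -1.96) − 0.05·(4.86, 12.5, -11.76) = (2.187, 0.625, -1.372)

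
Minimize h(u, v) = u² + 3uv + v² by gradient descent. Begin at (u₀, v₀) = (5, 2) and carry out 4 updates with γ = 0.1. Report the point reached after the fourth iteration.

(2.4149, -1.9774)

∇h = (2u + 3v, 3u + 2v)
(u₁, v₁) = (5, 2) − 0.1·(16, 19) = (3.4, 0.1)
(u₂, v₂) = (3.4, 0.1) − 0.1·(7.1, 10.4) = (2.69, -0.94)
(u₃, v₃) = (2.69, -0.94) − 0.1·(2.56, 6.19) = (2.434, -1.559)
(u₄, v₄) = (2.434, -1.559) − 0.1·(0.191, 4.184) = (2.4149, -1.9774)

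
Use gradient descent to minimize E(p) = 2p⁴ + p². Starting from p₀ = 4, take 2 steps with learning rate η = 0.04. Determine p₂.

1501.86624

E′(p) = 8p³ + 2p
p₁ = 4 − 0.04·520 = -16.8
p₂ = -16.8 − 0.04·(-37966.656) = 1501.86624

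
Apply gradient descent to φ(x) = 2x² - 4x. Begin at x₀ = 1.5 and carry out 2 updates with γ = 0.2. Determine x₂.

1.02

φ′(x) = 4x - 4
x₁ = 1.5 − 0.2·2 = 1.1
x₂ = 1.1 − 0.2·0.4 = 1.02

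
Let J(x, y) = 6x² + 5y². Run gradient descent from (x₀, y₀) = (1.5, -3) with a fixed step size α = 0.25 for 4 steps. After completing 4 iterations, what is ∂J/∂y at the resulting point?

∇J = (12x, 10y)
Step 1: at (1.5, -3), ∇J = (18, -30) → (1.5, -3) − 0.25·(18, -30) = (-3, 4.5)
Step 2: at (-3, 4.5), ∇J = (-36, 45) → (-3, 4.5) − 0.25·(-36, 45) = (6, -6.75)
Step 3: at (6, -6.75), ∇J = (72, -67.5) → (6, -6.75) − 0.25·(72, -67.5) = (-12, 10.125)
Step 4: at (-12, 10.125), ∇J = (-144, 101.25) → (-12, 10.125) − 0.25·(-144, 101.25) = (24, -15.1875)
∂J/∂y at (24, -15.1875) = -151.875

-151.875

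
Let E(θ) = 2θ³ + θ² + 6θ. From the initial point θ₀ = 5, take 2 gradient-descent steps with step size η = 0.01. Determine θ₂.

E′(θ) = 6θ² + 2θ + 6
Step 1: E′(5) = 166; θ₁ = 5 − 0.01·166 = 3.34
Step 2: E′(3.34) = 79.6136; θ₂ = 3.34 − 0.01·79.6136 = 2.543864

2.543864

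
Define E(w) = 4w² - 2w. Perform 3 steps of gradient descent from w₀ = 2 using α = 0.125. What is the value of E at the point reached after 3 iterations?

-0.25

E′(w) = 8w - 2
Step 1: E′(2) = 14; w₁ = 2 − 0.125·14 = 0.25
Step 2: E′(0.25) = 0; w₂ = 0.25 − 0.125·0 = 0.25
Step 3: E′(0.25) = 0; w₃ = 0.25 − 0.125·0 = 0.25
E(0.25) = -0.25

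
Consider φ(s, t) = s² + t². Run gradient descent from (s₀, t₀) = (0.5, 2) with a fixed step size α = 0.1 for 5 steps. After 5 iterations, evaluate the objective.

∇φ = (2s, 2t)
Step 1: at (0.5, 2), ∇φ = (1, 4) → (0.5, 2) − 0.1·(1, 4) = (0.4, 1.6)
Step 2: at (0.4, 1.6), ∇φ = (0.8, 3.2) → (0.4, 1.6) − 0.1·(0.8, 3.2) = (0.32, 1.28)
Step 3: at (0.32, 1.28), ∇φ = (0.64, 2.56) → (0.32, 1.28) − 0.1·(0.64, 2.56) = (0.256, 1.024)
Step 4: at (0.256, 1.024), ∇φ = (0.512, 2.048) → (0.256, 1.024) − 0.1·(0.512, 2.048) = (0.2048, 0.8192)
Step 5: at (0.2048, 0.8192), ∇φ = (0.4096, 1.6384) → (0.2048, 0.8192) − 0.1·(0.4096, 1.6384) = (0.16384, 0.65536)
φ(0.16384, 0.65536) = 0.4563402752

0.4563402752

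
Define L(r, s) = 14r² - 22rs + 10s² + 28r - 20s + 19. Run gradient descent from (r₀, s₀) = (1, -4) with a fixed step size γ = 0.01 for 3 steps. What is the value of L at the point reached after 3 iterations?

13.95238289344

∇L = (28r - 22s + 28, -22r + 20s - 20)
Step 1: at (1, -4), ∇L = (144, -122) → (1, -4) − 0.01·(144, -122) = (-0.44, -2.78)
Step 2: at (-0.44, -2.78), ∇L = (76.84, -65.92) → (-0.44, -2.78) − 0.01·(76.84, -65.92) = (-1.2084, -2.1208)
Step 3: at (-1.2084, -2.1208), ∇L = (40.8224, -35.8312) → (-1.2084, -2.1208) − 0.01·(40.8224, -35.8312) = (-1.616624, -1.762488)
L(-1.616624, -1.762488) = 13.95238289344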